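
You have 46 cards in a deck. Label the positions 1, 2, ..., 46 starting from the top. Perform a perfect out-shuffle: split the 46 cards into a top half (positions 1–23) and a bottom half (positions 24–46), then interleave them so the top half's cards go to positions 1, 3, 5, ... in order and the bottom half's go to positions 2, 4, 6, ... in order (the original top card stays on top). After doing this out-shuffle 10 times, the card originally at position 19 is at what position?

Track the card's position through each out-shuffle:
19 → 37 → 28 → 10 → 19 → 37 → 28 → 10 → 19 → 37 → 28

28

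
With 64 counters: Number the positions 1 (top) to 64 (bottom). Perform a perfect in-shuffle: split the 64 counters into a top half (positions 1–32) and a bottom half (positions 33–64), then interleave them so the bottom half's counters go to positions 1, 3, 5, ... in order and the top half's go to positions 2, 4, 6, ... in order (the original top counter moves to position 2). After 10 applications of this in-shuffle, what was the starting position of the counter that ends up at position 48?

Work backwards from position 48, undoing one in-shuffle at a time:
48 ← 24 ← 12 ← 6 ← 3 ← 34 ← 17 ← 41 ← 53 ← 59 ← 62
So the counter now at position 48 started at position 62.

62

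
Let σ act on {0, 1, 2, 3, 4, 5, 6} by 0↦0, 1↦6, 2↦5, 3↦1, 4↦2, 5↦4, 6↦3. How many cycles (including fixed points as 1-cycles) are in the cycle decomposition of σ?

3

Cycle decomposition: (0) (1 6 3) (2 5 4).
3 cycles.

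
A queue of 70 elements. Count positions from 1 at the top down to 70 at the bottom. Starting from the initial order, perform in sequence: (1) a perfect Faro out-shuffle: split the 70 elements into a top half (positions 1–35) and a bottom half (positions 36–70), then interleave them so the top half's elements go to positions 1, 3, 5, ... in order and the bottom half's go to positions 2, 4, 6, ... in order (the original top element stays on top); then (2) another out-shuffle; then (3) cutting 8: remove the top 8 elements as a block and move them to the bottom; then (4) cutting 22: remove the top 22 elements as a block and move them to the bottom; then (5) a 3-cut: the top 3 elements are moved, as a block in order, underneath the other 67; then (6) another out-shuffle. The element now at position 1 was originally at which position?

Undo the operations in reverse order, starting from position 1:
  undo op 6 (out-shuffle, from top half): 1 ← 1
  undo op 5 (cut 3): 1 ← 4
  undo op 4 (cut 22): 4 ← 26
  undo op 3 (cut 8): 26 ← 34
  undo op 2 (out-shuffle, from bottom half): 34 ← 52
  undo op 1 (out-shuffle, from bottom half): 52 ← 61
So the element at position 1 came from original position 61.

61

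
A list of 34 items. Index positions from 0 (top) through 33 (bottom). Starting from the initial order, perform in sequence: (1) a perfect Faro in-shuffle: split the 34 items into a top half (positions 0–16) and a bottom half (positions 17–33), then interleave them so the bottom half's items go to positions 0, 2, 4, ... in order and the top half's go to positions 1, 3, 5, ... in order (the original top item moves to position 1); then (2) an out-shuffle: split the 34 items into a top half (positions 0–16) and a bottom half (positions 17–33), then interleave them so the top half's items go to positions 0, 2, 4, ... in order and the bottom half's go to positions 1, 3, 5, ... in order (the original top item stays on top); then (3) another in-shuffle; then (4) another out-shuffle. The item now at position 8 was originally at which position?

30

Undo the operations in reverse order, starting from position 8:
  undo op 4 (out-shuffle, from top half): 8 ← 4
  undo op 3 (in-shuffle, from bottom half): 4 ← 19
  undo op 2 (out-shuffle, from bottom half): 19 ← 26
  undo op 1 (in-shuffle, from bottom half): 26 ← 30
So the item at position 8 came from original position 30.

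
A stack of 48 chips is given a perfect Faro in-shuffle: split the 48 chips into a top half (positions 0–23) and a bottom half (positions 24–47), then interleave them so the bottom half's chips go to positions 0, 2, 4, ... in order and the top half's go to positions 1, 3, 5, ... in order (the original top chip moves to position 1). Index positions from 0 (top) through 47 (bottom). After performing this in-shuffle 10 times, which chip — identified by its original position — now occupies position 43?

0

Work backwards from position 43, undoing one in-shuffle at a time:
43 ← 21 ← 10 ← 29 ← 14 ← 31 ← 15 ← 7 ← 3 ← 1 ← 0
So the chip now at position 43 started at position 0.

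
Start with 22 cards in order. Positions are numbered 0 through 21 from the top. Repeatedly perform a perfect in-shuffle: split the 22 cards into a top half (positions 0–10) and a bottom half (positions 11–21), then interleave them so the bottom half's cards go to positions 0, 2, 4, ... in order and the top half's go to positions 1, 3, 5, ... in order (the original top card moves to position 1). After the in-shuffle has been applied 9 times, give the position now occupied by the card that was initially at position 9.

Track the card's position through each in-shuffle:
9 → 19 → 16 → 10 → 21 → 20 → 18 → 14 → 6 → 13

13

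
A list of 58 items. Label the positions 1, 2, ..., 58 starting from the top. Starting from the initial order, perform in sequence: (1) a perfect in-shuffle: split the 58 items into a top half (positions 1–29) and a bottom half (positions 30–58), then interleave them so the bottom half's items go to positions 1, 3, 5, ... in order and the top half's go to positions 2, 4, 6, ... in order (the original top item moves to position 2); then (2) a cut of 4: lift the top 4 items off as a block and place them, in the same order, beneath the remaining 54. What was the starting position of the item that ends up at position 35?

49

Undo the operations in reverse order, starting from position 35:
  undo op 2 (cut 4): 35 ← 39
  undo op 1 (in-shuffle, from bottom half): 39 ← 49
So the item at position 35 came from original position 49.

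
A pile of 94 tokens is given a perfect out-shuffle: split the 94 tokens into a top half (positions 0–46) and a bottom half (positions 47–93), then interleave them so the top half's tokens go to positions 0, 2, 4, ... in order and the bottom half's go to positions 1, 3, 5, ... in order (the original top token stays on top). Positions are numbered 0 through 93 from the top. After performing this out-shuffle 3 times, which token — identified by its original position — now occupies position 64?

8

Work backwards from position 64, undoing one out-shuffle at a time:
64 ← 32 ← 16 ← 8
So the token now at position 64 started at position 8.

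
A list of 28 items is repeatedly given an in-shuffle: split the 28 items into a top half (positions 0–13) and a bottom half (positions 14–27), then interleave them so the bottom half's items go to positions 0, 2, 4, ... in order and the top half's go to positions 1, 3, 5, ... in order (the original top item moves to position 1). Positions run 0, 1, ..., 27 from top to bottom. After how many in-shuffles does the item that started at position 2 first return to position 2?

Follow position 2 under repeated in-shuffles:
2 → 5 → 11 → 23 → 18 → 8 → 17 → 6 → ... → 2 (length 28)
It first returns after 28 in-shuffles.

28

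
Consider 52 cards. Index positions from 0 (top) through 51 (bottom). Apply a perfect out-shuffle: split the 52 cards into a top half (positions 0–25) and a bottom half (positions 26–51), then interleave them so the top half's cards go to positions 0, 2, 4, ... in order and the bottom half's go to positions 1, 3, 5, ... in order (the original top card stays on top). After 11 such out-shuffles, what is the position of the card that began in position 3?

Track the card's position through each out-shuffle:
3 → 6 → 12 → 24 → 48 → 45 → 39 → 27 → 3 → 6 → 12 → 24

24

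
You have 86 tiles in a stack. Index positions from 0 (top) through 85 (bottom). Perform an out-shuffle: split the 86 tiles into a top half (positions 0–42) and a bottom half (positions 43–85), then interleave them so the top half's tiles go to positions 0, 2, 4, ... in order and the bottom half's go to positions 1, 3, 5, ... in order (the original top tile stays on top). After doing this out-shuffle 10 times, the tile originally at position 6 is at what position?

Track the tile's position through each out-shuffle:
6 → 12 → 24 → 48 → 11 → 22 → 44 → 3 → 6 → 12 → 24

24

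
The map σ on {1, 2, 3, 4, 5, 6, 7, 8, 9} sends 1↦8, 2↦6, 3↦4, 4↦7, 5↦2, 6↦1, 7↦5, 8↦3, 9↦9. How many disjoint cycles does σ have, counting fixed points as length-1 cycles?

Cycle decomposition: (1 8 3 4 7 5 2 6) (9).
2 cycles.

2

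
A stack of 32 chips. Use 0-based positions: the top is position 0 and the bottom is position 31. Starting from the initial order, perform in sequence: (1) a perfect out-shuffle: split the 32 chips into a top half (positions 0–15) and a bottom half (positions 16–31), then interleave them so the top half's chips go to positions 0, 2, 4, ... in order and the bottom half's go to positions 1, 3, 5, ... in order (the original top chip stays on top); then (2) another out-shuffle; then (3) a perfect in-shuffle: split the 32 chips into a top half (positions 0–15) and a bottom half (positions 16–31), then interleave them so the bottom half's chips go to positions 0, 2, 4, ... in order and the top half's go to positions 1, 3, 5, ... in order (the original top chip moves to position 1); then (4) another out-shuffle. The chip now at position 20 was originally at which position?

Undo the operations in reverse order, starting from position 20:
  undo op 4 (out-shuffle, from top half): 20 ← 10
  undo op 3 (in-shuffle, from bottom half): 10 ← 21
  undo op 2 (out-shuffle, from bottom half): 21 ← 26
  undo op 1 (out-shuffle, from top half): 26 ← 13
So the chip at position 20 came from original position 13.

13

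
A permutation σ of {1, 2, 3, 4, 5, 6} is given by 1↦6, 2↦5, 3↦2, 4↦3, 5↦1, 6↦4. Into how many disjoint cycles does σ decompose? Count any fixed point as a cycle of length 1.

Cycle decomposition: (1 6 4 3 2 5).
1 cycle.

1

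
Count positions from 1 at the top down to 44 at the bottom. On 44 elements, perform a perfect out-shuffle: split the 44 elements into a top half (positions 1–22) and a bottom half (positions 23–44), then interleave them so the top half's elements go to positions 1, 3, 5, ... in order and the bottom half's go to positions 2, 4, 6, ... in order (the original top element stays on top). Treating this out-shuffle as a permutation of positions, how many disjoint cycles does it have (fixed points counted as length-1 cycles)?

5

Trace each unvisited position around until it returns:
(1) (2 3 5 9 17 33 ... len 14) (4 7 13 25 6 11 ... len 14) (8 15 29 14 27 10 ... len 14) (44)
5 cycles in total.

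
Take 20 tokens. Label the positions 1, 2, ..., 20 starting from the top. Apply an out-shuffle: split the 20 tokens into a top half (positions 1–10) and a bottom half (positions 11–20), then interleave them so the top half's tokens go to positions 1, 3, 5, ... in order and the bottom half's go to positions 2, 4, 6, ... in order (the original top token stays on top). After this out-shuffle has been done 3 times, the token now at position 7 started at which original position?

Work backwards from position 7, undoing one out-shuffle at a time:
7 ← 4 ← 12 ← 16
So the token now at position 7 started at position 16.

16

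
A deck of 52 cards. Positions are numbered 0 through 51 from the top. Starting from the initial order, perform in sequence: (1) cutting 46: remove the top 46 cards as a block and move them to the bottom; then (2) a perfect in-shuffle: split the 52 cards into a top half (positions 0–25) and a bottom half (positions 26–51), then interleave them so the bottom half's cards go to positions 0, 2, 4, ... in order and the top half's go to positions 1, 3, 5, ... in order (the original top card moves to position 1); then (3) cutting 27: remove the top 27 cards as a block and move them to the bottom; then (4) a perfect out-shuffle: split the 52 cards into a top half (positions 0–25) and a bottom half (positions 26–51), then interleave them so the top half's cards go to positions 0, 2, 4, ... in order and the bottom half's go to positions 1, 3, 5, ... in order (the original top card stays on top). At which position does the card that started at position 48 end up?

Track the card from position 48 forward through each operation:
  after op 1 (cut 46): 48 → 2
  after op 2 (in-shuffle): 2 → 5
  after op 3 (cut 27): 5 → 30
  after op 4 (out-shuffle): 30 → 9

9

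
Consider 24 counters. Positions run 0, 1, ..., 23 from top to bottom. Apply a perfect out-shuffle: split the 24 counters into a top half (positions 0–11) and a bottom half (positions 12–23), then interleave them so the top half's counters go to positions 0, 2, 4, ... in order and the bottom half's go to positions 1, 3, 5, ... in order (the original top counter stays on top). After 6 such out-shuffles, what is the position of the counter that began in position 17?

7

Track the counter's position through each out-shuffle:
17 → 11 → 22 → 21 → 19 → 15 → 7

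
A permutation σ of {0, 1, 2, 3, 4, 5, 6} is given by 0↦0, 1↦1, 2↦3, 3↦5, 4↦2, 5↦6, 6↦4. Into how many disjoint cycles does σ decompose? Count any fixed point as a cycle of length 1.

3

Cycle decomposition: (0) (1) (2 3 5 6 4).
3 cycles.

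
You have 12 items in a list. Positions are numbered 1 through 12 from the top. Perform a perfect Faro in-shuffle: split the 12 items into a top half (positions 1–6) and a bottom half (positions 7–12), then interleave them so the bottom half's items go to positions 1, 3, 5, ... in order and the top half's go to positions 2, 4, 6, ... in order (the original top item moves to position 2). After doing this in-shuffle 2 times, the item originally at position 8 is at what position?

Track the item's position through each in-shuffle:
8 → 3 → 6

6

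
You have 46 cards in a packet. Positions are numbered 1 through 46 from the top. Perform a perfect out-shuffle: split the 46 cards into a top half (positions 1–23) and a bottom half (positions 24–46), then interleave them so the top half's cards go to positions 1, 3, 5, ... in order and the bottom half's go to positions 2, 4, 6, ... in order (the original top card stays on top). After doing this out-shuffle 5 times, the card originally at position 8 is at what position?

Track the card's position through each out-shuffle:
8 → 15 → 29 → 12 → 23 → 45

45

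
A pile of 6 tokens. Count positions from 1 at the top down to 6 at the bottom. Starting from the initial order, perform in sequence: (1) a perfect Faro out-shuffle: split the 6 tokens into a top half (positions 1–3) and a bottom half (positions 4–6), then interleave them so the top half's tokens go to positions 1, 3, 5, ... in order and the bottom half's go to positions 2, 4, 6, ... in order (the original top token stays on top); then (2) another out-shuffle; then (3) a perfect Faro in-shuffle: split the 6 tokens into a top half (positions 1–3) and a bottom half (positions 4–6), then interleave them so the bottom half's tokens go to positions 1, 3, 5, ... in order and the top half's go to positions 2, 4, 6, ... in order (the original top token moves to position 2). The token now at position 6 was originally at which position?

4

Undo the operations in reverse order, starting from position 6:
  undo op 3 (in-shuffle, from top half): 6 ← 3
  undo op 2 (out-shuffle, from top half): 3 ← 2
  undo op 1 (out-shuffle, from bottom half): 2 ← 4
So the token at position 6 came from original position 4.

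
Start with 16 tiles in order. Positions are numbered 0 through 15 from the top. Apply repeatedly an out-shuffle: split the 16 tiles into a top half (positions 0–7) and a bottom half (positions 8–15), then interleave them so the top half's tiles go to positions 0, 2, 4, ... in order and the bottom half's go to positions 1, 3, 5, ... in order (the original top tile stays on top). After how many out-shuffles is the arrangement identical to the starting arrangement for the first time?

4

The out-shuffle permutes the 16 positions with cycle lengths [1, 1, 2, 4, 4, 4].
Every tile is home exactly when every cycle has completed a whole number of laps, i.e. after lcm(1, 2, 4) = 4 out-shuffles.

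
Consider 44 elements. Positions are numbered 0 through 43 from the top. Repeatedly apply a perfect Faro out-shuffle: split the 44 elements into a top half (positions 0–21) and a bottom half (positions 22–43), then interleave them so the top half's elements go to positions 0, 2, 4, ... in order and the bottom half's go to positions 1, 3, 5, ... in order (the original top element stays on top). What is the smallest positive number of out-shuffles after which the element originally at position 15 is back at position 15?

14

Follow position 15 under repeated out-shuffles:
15 → 30 → 17 → 34 → 25 → 7 → 14 → 28 → 13 → 26 → 9 → 18 → 36 → 29 → 15
It first returns after 14 out-shuffles.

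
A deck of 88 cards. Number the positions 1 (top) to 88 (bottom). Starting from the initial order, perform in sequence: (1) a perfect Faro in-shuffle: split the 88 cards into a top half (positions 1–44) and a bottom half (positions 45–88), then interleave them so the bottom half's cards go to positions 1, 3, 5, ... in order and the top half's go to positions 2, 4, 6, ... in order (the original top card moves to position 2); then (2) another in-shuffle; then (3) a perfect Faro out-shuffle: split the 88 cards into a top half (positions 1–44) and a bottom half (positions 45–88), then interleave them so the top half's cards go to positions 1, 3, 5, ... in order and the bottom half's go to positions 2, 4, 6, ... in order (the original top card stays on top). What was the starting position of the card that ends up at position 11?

46

Undo the operations in reverse order, starting from position 11:
  undo op 3 (out-shuffle, from top half): 11 ← 6
  undo op 2 (in-shuffle, from top half): 6 ← 3
  undo op 1 (in-shuffle, from bottom half): 3 ← 46
So the card at position 11 came from original position 46.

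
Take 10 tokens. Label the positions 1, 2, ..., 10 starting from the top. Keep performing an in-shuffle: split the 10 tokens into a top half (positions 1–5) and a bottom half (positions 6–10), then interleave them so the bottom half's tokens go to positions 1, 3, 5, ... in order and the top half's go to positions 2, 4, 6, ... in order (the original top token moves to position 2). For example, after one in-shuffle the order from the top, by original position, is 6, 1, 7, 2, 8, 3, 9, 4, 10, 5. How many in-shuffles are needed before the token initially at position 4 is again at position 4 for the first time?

Follow position 4 under repeated in-shuffles:
4 → 8 → 5 → 10 → 9 → 7 → 3 → 6 → 1 → 2 → 4
It first returns after 10 in-shuffles.

10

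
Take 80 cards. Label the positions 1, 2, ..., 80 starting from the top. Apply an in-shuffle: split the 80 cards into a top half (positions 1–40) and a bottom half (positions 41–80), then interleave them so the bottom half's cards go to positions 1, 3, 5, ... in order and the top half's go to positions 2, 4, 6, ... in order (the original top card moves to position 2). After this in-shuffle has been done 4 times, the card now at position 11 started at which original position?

26

Work backwards from position 11, undoing one in-shuffle at a time:
11 ← 46 ← 23 ← 52 ← 26
So the card now at position 11 started at position 26.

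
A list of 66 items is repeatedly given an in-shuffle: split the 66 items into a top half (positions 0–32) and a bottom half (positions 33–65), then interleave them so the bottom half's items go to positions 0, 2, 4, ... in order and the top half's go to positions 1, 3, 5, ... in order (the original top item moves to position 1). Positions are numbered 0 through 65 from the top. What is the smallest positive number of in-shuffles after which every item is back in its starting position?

66

The in-shuffle permutes the 66 positions with cycle lengths [66].
Every item is home exactly when every cycle has completed a whole number of laps, i.e. after lcm(66) = 66 in-shuffles.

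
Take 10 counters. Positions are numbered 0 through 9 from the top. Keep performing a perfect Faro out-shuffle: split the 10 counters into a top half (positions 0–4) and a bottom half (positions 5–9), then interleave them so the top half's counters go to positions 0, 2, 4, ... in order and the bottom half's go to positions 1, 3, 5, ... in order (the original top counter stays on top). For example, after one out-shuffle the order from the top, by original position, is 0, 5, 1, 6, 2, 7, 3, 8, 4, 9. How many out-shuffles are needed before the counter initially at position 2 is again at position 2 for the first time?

6

Follow position 2 under repeated out-shuffles:
2 → 4 → 8 → 7 → 5 → 1 → 2
It first returns after 6 out-shuffles.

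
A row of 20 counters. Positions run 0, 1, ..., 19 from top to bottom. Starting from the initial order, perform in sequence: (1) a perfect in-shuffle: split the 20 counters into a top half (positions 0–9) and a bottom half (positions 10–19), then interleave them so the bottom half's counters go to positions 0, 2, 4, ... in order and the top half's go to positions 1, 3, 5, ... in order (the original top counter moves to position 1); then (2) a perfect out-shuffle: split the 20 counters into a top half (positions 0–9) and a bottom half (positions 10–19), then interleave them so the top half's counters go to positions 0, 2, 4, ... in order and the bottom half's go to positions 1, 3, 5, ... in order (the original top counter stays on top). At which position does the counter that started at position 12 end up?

8

Track the counter from position 12 forward through each operation:
  after op 1 (in-shuffle): 12 → 4
  after op 2 (out-shuffle): 4 → 8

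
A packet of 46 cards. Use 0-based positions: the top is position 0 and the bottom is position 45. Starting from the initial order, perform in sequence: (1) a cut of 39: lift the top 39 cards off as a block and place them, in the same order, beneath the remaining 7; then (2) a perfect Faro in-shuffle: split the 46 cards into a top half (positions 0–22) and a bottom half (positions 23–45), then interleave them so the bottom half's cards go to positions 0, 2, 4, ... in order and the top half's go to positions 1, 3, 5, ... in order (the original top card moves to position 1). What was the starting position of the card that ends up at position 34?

33

Undo the operations in reverse order, starting from position 34:
  undo op 2 (in-shuffle, from bottom half): 34 ← 40
  undo op 1 (cut 39): 40 ← 33
So the card at position 34 came from original position 33.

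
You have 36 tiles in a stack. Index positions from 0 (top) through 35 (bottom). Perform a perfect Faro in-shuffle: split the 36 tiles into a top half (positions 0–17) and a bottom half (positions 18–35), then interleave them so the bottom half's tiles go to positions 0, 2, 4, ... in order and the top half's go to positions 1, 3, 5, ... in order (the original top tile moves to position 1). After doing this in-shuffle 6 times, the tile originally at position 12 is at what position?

17

Track the tile's position through each in-shuffle:
12 → 25 → 14 → 29 → 22 → 8 → 17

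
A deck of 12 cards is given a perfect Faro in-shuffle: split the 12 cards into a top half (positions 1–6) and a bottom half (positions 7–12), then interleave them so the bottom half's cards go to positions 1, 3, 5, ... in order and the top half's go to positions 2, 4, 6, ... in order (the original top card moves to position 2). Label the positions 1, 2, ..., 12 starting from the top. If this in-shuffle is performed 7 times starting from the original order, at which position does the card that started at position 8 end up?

Track the card's position through each in-shuffle:
8 → 3 → 6 → 12 → 11 → 9 → 5 → 10

10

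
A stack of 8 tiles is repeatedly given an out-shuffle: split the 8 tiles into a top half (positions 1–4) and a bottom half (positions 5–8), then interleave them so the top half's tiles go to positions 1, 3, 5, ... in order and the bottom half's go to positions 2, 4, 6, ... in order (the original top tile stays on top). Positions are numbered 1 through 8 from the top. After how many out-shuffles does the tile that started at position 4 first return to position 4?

Follow position 4 under repeated out-shuffles:
4 → 7 → 6 → 4
It first returns after 3 out-shuffles.

3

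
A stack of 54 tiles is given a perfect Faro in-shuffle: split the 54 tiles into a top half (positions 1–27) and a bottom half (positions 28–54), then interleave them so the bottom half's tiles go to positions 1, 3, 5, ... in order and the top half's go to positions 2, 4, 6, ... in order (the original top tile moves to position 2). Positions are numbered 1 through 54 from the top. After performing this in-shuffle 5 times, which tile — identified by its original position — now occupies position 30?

25

Work backwards from position 30, undoing one in-shuffle at a time:
30 ← 15 ← 35 ← 45 ← 50 ← 25
So the tile now at position 30 started at position 25.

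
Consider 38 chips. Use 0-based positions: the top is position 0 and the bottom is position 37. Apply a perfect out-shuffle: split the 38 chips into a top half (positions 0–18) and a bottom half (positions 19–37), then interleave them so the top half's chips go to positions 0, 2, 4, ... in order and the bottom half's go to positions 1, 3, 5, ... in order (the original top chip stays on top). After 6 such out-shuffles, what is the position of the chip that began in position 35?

Track the chip's position through each out-shuffle:
35 → 33 → 29 → 21 → 5 → 10 → 20

20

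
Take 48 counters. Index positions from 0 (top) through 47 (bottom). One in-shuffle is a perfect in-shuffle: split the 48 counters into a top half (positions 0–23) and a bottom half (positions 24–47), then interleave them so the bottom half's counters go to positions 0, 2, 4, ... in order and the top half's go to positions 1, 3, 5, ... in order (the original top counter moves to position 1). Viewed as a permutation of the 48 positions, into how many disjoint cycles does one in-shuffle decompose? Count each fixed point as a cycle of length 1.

4

Trace each unvisited position around until it returns:
(0 1 3 7 15 31 ... len 21) (2 5 11 23 47 46 ... len 21) (6 13 27) (20 41 34)
4 cycles in total.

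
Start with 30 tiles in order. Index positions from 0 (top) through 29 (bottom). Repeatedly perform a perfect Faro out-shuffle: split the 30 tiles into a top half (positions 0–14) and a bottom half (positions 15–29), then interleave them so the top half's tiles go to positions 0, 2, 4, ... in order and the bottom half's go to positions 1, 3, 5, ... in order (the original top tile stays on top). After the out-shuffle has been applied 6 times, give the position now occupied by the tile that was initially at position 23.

Track the tile's position through each out-shuffle:
23 → 17 → 5 → 10 → 20 → 11 → 22

22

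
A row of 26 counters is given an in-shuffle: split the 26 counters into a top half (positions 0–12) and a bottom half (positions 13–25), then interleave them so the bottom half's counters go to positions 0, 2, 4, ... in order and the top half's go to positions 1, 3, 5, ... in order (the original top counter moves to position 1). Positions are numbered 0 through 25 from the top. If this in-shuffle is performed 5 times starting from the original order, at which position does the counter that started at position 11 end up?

Track the counter's position through each in-shuffle:
11 → 23 → 20 → 14 → 2 → 5

5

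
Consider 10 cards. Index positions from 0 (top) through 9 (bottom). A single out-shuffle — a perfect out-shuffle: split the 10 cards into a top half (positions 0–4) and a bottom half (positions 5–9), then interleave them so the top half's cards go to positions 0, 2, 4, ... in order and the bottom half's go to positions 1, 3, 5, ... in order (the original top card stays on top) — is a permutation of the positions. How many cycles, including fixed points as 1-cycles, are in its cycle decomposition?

Trace each unvisited position around until it returns:
(0) (1 2 4 8 7 5) (3 6) (9)
4 cycles in total.

4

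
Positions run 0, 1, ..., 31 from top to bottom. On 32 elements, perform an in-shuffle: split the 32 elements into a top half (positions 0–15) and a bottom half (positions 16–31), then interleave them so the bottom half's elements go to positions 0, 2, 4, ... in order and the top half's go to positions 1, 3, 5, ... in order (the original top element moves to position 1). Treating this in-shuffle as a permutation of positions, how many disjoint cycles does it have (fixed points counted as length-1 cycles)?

4

Trace each unvisited position around until it returns:
(0 1 3 7 15 31 30 28 24 16) (2 5 11 23 14 29 26 20 8 17) (4 9 19 6 13 27 22 12 25 18) (10 21)
4 cycles in total.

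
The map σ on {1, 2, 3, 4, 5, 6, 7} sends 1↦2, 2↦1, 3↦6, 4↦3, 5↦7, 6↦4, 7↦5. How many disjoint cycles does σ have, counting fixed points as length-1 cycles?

Cycle decomposition: (1 2) (3 6 4) (5 7).
3 cycles.

3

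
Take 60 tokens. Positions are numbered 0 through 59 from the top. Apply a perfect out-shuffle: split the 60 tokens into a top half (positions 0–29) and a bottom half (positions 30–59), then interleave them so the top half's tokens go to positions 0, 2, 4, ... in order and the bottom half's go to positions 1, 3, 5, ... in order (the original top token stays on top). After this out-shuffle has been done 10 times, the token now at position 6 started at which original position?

Work backwards from position 6, undoing one out-shuffle at a time:
6 ← 3 ← 31 ← 45 ← 52 ← 26 ← 13 ← 36 ← 18 ← 9 ← 34
So the token now at position 6 started at position 34.

34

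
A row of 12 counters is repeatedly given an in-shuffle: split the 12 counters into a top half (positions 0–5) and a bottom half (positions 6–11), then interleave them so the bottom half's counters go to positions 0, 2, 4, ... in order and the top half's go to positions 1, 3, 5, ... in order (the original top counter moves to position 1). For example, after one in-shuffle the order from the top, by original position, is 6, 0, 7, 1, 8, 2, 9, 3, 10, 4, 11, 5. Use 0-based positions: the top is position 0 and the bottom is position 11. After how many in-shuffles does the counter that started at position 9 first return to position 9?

Follow position 9 under repeated in-shuffles:
9 → 6 → 0 → 1 → 3 → 7 → 2 → 5 → 11 → 10 → 8 → 4 → 9
It first returns after 12 in-shuffles.

12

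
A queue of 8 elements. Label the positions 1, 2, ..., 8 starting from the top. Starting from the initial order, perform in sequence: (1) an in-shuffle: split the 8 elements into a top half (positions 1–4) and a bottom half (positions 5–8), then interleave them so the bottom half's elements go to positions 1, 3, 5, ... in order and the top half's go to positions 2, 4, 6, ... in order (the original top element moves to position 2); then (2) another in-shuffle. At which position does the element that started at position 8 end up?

5

Track the element from position 8 forward through each operation:
  after op 1 (in-shuffle): 8 → 7
  after op 2 (in-shuffle): 7 → 5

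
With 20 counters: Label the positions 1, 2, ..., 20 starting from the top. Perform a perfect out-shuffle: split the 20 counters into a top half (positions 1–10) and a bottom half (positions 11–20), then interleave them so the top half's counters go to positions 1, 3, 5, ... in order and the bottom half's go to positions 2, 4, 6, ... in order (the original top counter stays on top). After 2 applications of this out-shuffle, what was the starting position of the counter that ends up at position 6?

7

Work backwards from position 6, undoing one out-shuffle at a time:
6 ← 13 ← 7
So the counter now at position 6 started at position 7.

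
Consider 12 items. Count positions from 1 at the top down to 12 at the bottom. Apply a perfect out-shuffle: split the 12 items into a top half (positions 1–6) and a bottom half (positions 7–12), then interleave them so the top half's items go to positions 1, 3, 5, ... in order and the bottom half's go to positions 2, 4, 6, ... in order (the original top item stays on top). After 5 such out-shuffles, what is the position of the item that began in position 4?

9

Track the item's position through each out-shuffle:
4 → 7 → 2 → 3 → 5 → 9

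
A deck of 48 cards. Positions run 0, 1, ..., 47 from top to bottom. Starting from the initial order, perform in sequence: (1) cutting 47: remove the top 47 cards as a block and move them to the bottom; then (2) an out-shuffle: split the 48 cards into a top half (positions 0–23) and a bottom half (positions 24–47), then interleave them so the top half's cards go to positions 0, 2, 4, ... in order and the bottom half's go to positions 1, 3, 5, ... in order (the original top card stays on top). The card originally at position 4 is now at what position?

Track the card from position 4 forward through each operation:
  after op 1 (cut 47): 4 → 5
  after op 2 (out-shuffle): 5 → 10

10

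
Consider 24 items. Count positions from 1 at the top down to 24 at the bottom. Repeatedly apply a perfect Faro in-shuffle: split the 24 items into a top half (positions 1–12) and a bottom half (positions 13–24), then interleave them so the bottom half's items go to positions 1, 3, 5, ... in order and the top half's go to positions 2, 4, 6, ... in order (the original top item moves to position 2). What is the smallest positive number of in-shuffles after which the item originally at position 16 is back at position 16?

20

Follow position 16 under repeated in-shuffles:
16 → 7 → 14 → 3 → 6 → 12 → 24 → 23 → 21 → 17 → 9 → 18 → 11 → 22 → 19 → 13 → 1 → 2 → 4 → 8 → 16
It first returns after 20 in-shuffles.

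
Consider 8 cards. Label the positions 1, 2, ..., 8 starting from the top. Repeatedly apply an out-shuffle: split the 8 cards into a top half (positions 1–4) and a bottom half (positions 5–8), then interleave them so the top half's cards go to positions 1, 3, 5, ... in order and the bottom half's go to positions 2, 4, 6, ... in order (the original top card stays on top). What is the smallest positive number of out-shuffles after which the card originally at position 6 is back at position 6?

Follow position 6 under repeated out-shuffles:
6 → 4 → 7 → 6
It first returns after 3 out-shuffles.

3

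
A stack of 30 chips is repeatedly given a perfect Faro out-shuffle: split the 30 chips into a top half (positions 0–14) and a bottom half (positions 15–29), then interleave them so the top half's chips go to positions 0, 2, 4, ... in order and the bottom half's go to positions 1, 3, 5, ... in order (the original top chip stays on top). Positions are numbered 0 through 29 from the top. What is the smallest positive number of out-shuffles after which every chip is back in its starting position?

28

The out-shuffle permutes the 30 positions with cycle lengths [1, 1, 28].
Every chip is home exactly when every cycle has completed a whole number of laps, i.e. after lcm(1, 28) = 28 out-shuffles.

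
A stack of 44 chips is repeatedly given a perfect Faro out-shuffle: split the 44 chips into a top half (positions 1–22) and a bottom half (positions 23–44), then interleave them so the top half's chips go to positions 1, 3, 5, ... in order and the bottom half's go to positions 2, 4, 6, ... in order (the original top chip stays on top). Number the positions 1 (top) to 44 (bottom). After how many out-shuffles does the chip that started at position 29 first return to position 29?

Follow position 29 under repeated out-shuffles:
29 → 14 → 27 → 10 → 19 → 37 → 30 → 16 → 31 → 18 → 35 → 26 → 8 → 15 → 29
It first returns after 14 out-shuffles.

14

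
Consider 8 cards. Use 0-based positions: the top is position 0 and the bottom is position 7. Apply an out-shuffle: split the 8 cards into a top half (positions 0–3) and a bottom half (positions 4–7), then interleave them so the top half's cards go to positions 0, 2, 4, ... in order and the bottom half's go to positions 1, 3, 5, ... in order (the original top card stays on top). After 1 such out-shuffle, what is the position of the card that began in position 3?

6

Track the card's position through each out-shuffle:
3 → 6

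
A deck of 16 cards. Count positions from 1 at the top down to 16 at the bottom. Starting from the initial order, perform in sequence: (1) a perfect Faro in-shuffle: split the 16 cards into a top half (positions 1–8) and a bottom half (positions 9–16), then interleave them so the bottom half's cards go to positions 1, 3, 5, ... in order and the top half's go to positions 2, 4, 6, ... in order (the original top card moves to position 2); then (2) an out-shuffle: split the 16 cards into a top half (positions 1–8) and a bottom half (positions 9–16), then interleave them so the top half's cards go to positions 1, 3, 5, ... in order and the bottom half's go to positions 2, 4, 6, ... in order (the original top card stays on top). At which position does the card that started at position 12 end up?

Track the card from position 12 forward through each operation:
  after op 1 (in-shuffle): 12 → 7
  after op 2 (out-shuffle): 7 → 13

13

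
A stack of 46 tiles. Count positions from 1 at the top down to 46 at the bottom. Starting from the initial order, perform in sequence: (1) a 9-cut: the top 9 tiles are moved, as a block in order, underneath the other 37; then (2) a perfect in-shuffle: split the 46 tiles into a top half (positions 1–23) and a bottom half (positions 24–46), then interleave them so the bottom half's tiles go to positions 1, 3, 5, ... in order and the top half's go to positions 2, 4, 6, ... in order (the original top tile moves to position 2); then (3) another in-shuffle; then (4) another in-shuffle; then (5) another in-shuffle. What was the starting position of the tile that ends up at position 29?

3

Undo the operations in reverse order, starting from position 29:
  undo op 5 (in-shuffle, from bottom half): 29 ← 38
  undo op 4 (in-shuffle, from top half): 38 ← 19
  undo op 3 (in-shuffle, from bottom half): 19 ← 33
  undo op 2 (in-shuffle, from bottom half): 33 ← 40
  undo op 1 (cut 9): 40 ← 3
So the tile at position 29 came from original position 3.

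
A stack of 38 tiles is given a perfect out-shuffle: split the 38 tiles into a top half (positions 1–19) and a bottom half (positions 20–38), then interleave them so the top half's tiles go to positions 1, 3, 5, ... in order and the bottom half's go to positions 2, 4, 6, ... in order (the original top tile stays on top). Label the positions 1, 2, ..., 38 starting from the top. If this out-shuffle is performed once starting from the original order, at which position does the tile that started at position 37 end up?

36

Track the tile's position through each out-shuffle:
37 → 36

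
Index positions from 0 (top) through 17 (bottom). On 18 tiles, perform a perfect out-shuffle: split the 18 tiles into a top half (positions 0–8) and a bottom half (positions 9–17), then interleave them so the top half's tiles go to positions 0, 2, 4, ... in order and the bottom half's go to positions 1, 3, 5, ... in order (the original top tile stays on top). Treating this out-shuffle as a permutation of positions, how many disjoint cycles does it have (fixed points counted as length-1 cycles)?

Trace each unvisited position around until it returns:
(0) (1 2 4 8 16 15 13 9) (3 6 12 7 14 11 5 10) (17)
4 cycles in total.

4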